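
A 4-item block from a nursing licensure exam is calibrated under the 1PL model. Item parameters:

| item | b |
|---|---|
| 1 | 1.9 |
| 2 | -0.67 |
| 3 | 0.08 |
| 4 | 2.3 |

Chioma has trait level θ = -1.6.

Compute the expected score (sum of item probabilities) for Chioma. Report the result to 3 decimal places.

0.489

P(θ) = 1 / (1 + exp(−(θ − b)))
P_1 = 1/(1+e^{3.5000}) = 0.0293
P_2 = 1/(1+e^{0.9300}) = 0.2829
P_3 = 1/(1+e^{1.6800}) = 0.1571
P_4 = 1/(1+e^{3.9000}) = 0.0198
E[score] = 0.0293 + 0.2829 + 0.1571 + 0.0198 = 0.4892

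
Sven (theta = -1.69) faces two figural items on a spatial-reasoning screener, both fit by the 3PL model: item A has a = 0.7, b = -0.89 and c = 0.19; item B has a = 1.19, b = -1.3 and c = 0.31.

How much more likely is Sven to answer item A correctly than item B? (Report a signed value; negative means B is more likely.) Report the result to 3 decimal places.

-0.092

P(theta) = c + (1 − c) · 1 / (1 + exp(−a(theta − b)))
P_A = 0.4845
P_B = 0.5763
P_A − P_B = -0.0919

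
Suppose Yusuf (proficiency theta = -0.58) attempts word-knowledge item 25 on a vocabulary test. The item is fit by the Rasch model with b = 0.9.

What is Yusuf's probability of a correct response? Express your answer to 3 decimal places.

P(theta) = 1 / (1 + exp(−(theta − b)))
Exponent: (-0.58 − 0.9) = -1.4800
1/(1 + e^{1.4800}) = 0.1854
P = 0.1854

0.185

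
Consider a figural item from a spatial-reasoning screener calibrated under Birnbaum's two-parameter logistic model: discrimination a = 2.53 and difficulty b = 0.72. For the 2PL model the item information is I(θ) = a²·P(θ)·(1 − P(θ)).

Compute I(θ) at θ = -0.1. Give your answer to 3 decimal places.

0.635

P = 1/(1+e^{2.0746}) = 0.1116
P(1−P) = 0.1116 × 0.8884 = 0.0991
I = a² × P(1−P) = 2.53² × 0.0991 = 0.63457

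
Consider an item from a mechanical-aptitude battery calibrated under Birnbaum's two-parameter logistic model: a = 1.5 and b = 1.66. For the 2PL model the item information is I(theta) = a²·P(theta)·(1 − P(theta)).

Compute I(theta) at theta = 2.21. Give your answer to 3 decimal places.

P = 1/(1+e^{-0.8250}) = 0.6953
P(1−P) = 0.6953 × 0.3047 = 0.2119
I = a² × P(1−P) = 1.5² × 0.2119 = 0.47668

0.477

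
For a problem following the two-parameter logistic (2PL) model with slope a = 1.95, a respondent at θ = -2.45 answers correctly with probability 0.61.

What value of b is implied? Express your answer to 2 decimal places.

P(θ) = 1 / (1 + exp(−a(θ − b)))
logit(0.61) = ln(0.61/0.39) = 0.4473
b = θ − logit/(a) = -2.45 − 0.4473/1.9500 = -2.6794

-2.68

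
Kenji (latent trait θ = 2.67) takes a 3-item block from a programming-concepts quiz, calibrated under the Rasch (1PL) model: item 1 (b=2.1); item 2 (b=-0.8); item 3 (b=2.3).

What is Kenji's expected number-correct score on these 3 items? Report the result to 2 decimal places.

2.20

P(θ) = 1 / (1 + exp(−(θ − b)))
P_1 = 1/(1+e^{-0.5700}) = 0.6388
P_2 = 1/(1+e^{-3.4700}) = 0.9698
P_3 = 1/(1+e^{-0.3700}) = 0.5915
E[score] = 0.6388 + 0.9698 + 0.5915 = 2.2000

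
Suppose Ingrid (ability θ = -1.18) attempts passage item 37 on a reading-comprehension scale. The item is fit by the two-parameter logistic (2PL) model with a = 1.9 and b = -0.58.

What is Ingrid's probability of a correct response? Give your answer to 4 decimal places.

0.2423

P(θ) = 1 / (1 + exp(−a(θ − b)))
Exponent: 1.9 × (-1.18 − (-0.58)) = -1.1400
1/(1 + e^{1.1400}) = 0.2423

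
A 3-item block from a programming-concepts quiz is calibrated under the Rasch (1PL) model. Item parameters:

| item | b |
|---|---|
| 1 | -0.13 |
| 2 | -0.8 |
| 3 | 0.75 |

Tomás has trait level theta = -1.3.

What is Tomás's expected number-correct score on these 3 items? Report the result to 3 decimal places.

0.728

P(theta) = 1 / (1 + exp(−(theta − b)))
P_1 = 1/(1+e^{1.1700}) = 0.2369
P_2 = 1/(1+e^{0.5000}) = 0.3775
P_3 = 1/(1+e^{2.0500}) = 0.1141
E[score] = 0.2369 + 0.3775 + 0.1141 = 0.7284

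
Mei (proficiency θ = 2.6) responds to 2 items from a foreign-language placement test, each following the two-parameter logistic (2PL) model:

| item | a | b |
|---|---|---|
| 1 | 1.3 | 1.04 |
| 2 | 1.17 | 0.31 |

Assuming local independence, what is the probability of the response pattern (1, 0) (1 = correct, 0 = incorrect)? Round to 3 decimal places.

0.057

P(θ) = 1 / (1 + exp(−a(θ − b)))
P_1 = 1/(1+e^{-2.0280}) = 0.8837
P_2 = 1/(1+e^{-2.6793}) = 0.9358
L = P_1 × (1−P_2) = 0.8837 × 0.0642 = 0.05674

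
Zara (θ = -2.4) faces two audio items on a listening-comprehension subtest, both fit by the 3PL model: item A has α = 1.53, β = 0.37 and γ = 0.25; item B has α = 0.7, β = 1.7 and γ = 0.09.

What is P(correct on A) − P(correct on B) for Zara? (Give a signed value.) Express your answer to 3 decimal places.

0.122

P(θ) = γ + (1 − γ) · 1 / (1 + exp(−α(θ − β)))
P_A = 0.2607
P_B = 0.1388
P_A − P_B = 0.1218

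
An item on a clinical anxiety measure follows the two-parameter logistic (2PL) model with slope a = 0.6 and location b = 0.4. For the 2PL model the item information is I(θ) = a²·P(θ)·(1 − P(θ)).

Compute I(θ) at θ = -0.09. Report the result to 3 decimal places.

P = 1/(1+e^{0.2940}) = 0.4270
P(1−P) = 0.4270 × 0.5730 = 0.2447
I = a² × P(1−P) = 0.6² × 0.2447 = 0.08808

0.088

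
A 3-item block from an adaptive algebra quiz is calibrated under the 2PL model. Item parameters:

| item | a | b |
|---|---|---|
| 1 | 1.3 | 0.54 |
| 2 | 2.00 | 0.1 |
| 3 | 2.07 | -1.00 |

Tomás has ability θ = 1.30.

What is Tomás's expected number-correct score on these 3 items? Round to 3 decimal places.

P(θ) = 1 / (1 + exp(−a(θ − b)))
P_1 = 1/(1+e^{-0.9880}) = 0.7287
P_2 = 1/(1+e^{-2.4000}) = 0.9168
P_3 = 1/(1+e^{-4.7610}) = 0.9915
E[score] = 0.7287 + 0.9168 + 0.9915 = 2.6370

2.637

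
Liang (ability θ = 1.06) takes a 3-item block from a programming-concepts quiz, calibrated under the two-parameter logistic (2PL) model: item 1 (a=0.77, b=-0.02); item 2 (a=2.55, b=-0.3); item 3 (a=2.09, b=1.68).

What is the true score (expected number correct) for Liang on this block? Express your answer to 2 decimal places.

1.88

P(θ) = 1 / (1 + exp(−a(θ − b)))
P_1 = 1/(1+e^{-0.8316}) = 0.6967
P_2 = 1/(1+e^{-3.4680}) = 0.9698
P_3 = 1/(1+e^{1.2958}) = 0.2149
E[score] = 0.6967 + 0.9698 + 0.2149 = 1.8813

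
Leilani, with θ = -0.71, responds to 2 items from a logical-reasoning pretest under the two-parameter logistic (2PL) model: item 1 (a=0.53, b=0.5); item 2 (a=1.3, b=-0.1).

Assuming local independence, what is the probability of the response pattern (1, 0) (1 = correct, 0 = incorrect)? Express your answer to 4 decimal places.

P(θ) = 1 / (1 + exp(−a(θ − b)))
P_1 = 1/(1+e^{0.6413}) = 0.3450
P_2 = 1/(1+e^{0.7930}) = 0.3115
L = P_1 × (1−P_2) = 0.3450 × 0.6885 = 0.23749

0.2375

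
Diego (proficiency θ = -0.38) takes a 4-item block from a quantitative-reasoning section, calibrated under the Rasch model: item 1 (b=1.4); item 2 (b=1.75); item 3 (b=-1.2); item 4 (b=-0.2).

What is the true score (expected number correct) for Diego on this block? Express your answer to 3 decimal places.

P(θ) = 1 / (1 + exp(−(θ − b)))
P_1 = 1/(1+e^{1.7800}) = 0.1443
P_2 = 1/(1+e^{2.1300}) = 0.1062
P_3 = 1/(1+e^{-0.8200}) = 0.6942
P_4 = 1/(1+e^{0.1800}) = 0.4551
E[score] = 0.1443 + 0.1062 + 0.6942 + 0.4551 = 1.3999

1.400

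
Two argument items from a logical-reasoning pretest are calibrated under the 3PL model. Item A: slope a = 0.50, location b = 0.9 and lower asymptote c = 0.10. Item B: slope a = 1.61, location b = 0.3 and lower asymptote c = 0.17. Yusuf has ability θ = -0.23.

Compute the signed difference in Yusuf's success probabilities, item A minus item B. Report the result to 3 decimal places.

0.008

P(θ) = c + (1 − c) · 1 / (1 + exp(−a(θ − b)))
P_A = 0.4262
P_B = 0.4180
P_A − P_B = 0.0082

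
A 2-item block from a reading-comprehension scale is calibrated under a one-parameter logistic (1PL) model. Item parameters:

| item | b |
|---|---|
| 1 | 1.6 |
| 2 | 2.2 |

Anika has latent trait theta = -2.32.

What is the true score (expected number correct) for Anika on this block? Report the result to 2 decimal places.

P(theta) = 1 / (1 + exp(−(theta − b)))
P_1 = 1/(1+e^{3.9200}) = 0.0195
P_2 = 1/(1+e^{4.5200}) = 0.0108
E[score] = 0.0195 + 0.0108 = 0.0302

0.03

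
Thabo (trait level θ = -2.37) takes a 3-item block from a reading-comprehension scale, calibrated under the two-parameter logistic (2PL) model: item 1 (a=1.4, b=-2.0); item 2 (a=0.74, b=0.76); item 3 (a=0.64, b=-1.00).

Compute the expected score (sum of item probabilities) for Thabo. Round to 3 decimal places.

0.757

P(θ) = 1 / (1 + exp(−a(θ − b)))
P_1 = 1/(1+e^{0.5180}) = 0.3733
P_2 = 1/(1+e^{2.3162}) = 0.0898
P_3 = 1/(1+e^{0.8768}) = 0.2938
E[score] = 0.3733 + 0.0898 + 0.2938 = 0.7570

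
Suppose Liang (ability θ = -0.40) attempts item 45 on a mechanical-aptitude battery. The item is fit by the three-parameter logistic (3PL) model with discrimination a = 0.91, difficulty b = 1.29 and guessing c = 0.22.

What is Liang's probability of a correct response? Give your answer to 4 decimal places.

P(θ) = c + (1 − c) · 1 / (1 + exp(−a(θ − b)))
Exponent: 0.91 × (-0.40 − 1.29) = -1.5379
1/(1 + e^{1.5379}) = 0.1768
P = 0.22 + 0.78 × 0.1768 = 0.3579

0.3579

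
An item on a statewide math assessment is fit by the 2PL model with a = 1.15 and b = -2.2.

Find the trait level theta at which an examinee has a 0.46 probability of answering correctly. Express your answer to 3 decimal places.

-2.339

P(theta) = 1 / (1 + exp(−a(theta − b)))
logit = ln(0.4600/0.5400) = -0.1603
theta = b + logit/(a) = -2.2 + (-0.1603)/1.1500 = -2.3394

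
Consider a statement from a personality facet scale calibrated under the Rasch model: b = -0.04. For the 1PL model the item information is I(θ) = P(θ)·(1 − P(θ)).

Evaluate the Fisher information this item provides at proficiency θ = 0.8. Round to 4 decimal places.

0.2106

P = 1/(1+e^{-0.8400}) = 0.6985
P(1−P) = 0.6985 × 0.3015 = 0.2106
I = P(1−P) = 0.21061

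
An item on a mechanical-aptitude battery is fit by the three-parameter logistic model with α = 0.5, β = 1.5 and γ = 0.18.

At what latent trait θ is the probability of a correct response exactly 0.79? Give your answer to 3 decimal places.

P(θ) = γ + (1 − γ) · 1 / (1 + exp(−α(θ − β)))
Remove guessing floor: (0.79 − 0.18)/(1 − 0.18) = 0.7439
logit = ln(0.7439/0.2561) = 1.0664
θ = β + logit/(α) = 1.5 + 1.0664/0.5000 = 3.6327

3.633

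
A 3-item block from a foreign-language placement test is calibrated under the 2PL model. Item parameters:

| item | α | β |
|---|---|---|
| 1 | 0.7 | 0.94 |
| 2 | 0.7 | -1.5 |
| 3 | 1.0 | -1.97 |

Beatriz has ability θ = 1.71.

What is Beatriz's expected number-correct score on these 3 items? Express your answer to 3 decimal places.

P(θ) = 1 / (1 + exp(−α(θ − β)))
P_1 = 1/(1+e^{-0.5390}) = 0.6316
P_2 = 1/(1+e^{-2.2470}) = 0.9044
P_3 = 1/(1+e^{-3.6800}) = 0.9754
E[score] = 0.6316 + 0.9044 + 0.9754 = 2.5114

2.511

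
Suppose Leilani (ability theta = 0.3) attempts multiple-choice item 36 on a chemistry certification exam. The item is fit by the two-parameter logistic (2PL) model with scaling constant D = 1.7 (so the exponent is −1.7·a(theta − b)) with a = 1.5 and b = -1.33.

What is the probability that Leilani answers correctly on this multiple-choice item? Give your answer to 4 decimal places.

P(theta) = 1 / (1 + exp(−D·a(theta − b)))
Exponent: 1.7 × 1.5 × (0.3 − (-1.33)) = 4.1565
1/(1 + e^{-4.1565}) = 0.9846
P = 0.9846

0.9846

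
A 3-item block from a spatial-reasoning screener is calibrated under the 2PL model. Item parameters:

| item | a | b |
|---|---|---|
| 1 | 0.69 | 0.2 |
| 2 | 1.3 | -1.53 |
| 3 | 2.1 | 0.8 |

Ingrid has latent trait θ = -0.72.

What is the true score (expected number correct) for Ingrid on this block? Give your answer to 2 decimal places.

1.13

P(θ) = 1 / (1 + exp(−a(θ − b)))
P_1 = 1/(1+e^{0.6348}) = 0.3464
P_2 = 1/(1+e^{-1.0530}) = 0.7414
P_3 = 1/(1+e^{3.1920}) = 0.0395
E[score] = 0.3464 + 0.7414 + 0.0395 = 1.1272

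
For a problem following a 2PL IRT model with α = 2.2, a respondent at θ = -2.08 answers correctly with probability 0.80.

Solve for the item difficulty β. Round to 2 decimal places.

-2.71

P(θ) = 1 / (1 + exp(−α(θ − β)))
logit(0.80) = ln(0.80/0.20) = 1.3863
β = θ − logit/(α) = -2.08 − 1.3863/2.2000 = -2.7101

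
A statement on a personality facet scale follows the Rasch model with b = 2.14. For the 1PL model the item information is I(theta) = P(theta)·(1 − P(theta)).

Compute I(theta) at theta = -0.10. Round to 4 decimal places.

P = 1/(1+e^{2.2400}) = 0.0962
P(1−P) = 0.0962 × 0.9038 = 0.0870
I = P(1−P) = 0.08696

0.0870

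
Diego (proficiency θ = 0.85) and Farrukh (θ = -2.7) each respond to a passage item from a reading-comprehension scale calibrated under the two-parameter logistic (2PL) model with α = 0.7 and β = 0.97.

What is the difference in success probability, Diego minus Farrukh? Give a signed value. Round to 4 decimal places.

0.4079

P(θ) = 1 / (1 + exp(−α(θ − β)))
P(Diego) = 0.4790  [exponent -0.0840]
P(Farrukh) = 0.0712  [exponent -2.5690]
Difference = 0.4790 − 0.0712 = 0.4079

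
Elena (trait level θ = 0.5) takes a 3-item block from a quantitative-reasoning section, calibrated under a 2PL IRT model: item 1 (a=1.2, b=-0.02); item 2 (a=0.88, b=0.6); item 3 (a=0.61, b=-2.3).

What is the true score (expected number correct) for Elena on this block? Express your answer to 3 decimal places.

1.976

P(θ) = 1 / (1 + exp(−a(θ − b)))
P_1 = 1/(1+e^{-0.6240}) = 0.6511
P_2 = 1/(1+e^{0.0880}) = 0.4780
P_3 = 1/(1+e^{-1.7080}) = 0.8466
E[score] = 0.6511 + 0.4780 + 0.8466 = 1.9757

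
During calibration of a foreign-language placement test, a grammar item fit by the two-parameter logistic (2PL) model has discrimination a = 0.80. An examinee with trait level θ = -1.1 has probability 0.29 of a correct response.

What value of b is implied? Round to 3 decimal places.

0.019

P(θ) = 1 / (1 + exp(−a(θ − b)))
logit(0.29) = ln(0.29/0.71) = -0.8954
b = θ − logit/(a) = -1.1 − (-0.8954)/0.8000 = 0.0192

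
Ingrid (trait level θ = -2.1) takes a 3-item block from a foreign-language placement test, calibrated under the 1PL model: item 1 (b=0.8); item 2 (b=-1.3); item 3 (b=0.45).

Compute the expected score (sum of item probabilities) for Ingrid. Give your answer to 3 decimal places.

P(θ) = 1 / (1 + exp(−(θ − b)))
P_1 = 1/(1+e^{2.9000}) = 0.0522
P_2 = 1/(1+e^{0.8000}) = 0.3100
P_3 = 1/(1+e^{2.5500}) = 0.0724
E[score] = 0.0522 + 0.3100 + 0.0724 = 0.4346

0.435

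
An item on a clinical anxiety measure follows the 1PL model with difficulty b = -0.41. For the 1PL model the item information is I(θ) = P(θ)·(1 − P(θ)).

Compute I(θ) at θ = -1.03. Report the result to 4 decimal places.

0.2274

P = 1/(1+e^{0.6200}) = 0.3498
P(1−P) = 0.3498 × 0.6502 = 0.2274
I = P(1−P) = 0.22743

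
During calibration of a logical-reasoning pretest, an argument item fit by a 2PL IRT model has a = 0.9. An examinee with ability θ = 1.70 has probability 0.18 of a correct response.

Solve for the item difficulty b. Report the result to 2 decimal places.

P(θ) = 1 / (1 + exp(−a(θ − b)))
logit(0.18) = ln(0.18/0.82) = -1.5163
b = θ − logit/(a) = 1.70 − (-1.5163)/0.9000 = 3.3848

3.38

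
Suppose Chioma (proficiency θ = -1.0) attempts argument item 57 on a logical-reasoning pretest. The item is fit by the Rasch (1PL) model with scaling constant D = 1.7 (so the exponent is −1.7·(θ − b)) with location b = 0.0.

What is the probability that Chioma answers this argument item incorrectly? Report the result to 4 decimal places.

0.8455

P(θ) = 1 / (1 + exp(−D·(θ − b)))
Exponent: 1.7 × (-1.0 − 0.0) = -1.7000
1/(1 + e^{1.7000}) = 0.1545
P = 0.1545
P(incorrect) = 1 − 0.1545 = 0.8455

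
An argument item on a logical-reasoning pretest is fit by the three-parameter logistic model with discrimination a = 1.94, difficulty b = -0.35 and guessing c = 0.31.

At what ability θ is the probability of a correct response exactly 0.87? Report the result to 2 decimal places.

0.40

P(θ) = c + (1 − c) · 1 / (1 + exp(−a(θ − b)))
Remove guessing floor: (0.87 − 0.31)/(1 − 0.31) = 0.8116
logit = ln(0.8116/0.1884) = 1.4604
θ = b + logit/(a) = -0.35 + 1.4604/1.9400 = 0.4028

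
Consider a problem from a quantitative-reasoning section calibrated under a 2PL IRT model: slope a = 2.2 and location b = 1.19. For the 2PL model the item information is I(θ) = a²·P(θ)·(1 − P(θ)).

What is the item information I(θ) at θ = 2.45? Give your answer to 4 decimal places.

0.2681

P = 1/(1+e^{-2.7720}) = 0.9411
P(1−P) = 0.9411 × 0.0589 = 0.0554
I = a² × P(1−P) = 2.2² × 0.0554 = 0.26810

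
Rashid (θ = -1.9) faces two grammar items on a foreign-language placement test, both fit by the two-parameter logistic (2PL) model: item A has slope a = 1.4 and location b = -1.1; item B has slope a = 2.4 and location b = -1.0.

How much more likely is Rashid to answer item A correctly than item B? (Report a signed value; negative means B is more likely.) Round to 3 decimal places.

0.143

P(θ) = 1 / (1 + exp(−a(θ − b)))
P_A = 0.2460
P_B = 0.1034
P_A − P_B = 0.1426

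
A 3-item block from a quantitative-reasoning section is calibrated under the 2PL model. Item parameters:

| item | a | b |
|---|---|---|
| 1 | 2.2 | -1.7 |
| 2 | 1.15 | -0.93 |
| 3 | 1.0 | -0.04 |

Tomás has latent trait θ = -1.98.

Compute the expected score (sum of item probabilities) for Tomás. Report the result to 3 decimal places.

P(θ) = 1 / (1 + exp(−a(θ − b)))
P_1 = 1/(1+e^{0.6160}) = 0.3507
P_2 = 1/(1+e^{1.2075}) = 0.2301
P_3 = 1/(1+e^{1.9400}) = 0.1256
E[score] = 0.3507 + 0.2301 + 0.1256 = 0.7065

0.706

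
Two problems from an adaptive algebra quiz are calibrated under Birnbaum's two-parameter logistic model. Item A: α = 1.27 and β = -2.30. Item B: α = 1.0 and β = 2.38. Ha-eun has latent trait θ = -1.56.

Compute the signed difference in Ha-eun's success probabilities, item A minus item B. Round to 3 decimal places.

P(θ) = 1 / (1 + exp(−α(θ − β)))
P_A = 0.7191
P_B = 0.0191
P_A − P_B = 0.7000

0.700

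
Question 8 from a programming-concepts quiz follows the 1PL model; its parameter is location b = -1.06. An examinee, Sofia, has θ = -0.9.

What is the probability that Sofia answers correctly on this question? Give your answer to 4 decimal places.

0.5399

P(θ) = 1 / (1 + exp(−(θ − b)))
Exponent: (-0.9 − (-1.06)) = 0.1600
1/(1 + e^{-0.1600}) = 0.5399
P = 0.5399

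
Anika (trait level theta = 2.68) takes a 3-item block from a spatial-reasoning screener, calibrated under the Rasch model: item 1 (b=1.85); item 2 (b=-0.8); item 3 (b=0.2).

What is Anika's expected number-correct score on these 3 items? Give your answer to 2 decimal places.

P(theta) = 1 / (1 + exp(−(theta − b)))
P_1 = 1/(1+e^{-0.8300}) = 0.6964
P_2 = 1/(1+e^{-3.4800}) = 0.9701
P_3 = 1/(1+e^{-2.4800}) = 0.9227
E[score] = 0.6964 + 0.9701 + 0.9227 = 2.5892

2.59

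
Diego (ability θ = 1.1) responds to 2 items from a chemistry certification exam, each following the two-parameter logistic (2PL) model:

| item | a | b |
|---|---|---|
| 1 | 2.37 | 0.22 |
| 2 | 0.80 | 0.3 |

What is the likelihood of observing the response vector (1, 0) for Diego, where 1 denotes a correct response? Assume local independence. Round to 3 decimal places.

P(θ) = 1 / (1 + exp(−a(θ − b)))
P_1 = 1/(1+e^{-2.0856}) = 0.8895
P_2 = 1/(1+e^{-0.6400}) = 0.6548
L = P_1 × (1−P_2) = 0.8895 × 0.3452 = 0.30710

0.307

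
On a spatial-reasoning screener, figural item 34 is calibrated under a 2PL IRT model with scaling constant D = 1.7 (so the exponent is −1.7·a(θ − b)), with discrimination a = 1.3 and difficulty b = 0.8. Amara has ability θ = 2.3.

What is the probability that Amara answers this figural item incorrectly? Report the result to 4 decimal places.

0.0351

P(θ) = 1 / (1 + exp(−D·a(θ − b)))
Exponent: 1.7 × 1.3 × (2.3 − 0.8) = 3.3150
1/(1 + e^{-3.3150}) = 0.9649
P = 0.9649
P(incorrect) = 1 − 0.9649 = 0.0351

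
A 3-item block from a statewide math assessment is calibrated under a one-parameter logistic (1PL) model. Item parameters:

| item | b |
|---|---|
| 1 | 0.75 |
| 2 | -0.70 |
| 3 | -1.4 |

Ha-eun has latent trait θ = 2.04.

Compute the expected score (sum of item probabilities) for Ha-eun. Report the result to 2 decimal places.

2.69

P(θ) = 1 / (1 + exp(−(θ − b)))
P_1 = 1/(1+e^{-1.2900}) = 0.7841
P_2 = 1/(1+e^{-2.7400}) = 0.9393
P_3 = 1/(1+e^{-3.4400}) = 0.9689
E[score] = 0.7841 + 0.9393 + 0.9689 = 2.6924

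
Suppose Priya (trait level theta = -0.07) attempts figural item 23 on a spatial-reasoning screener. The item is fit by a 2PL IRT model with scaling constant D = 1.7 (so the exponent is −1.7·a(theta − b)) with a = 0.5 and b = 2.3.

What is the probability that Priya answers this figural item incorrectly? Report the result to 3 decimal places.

P(theta) = 1 / (1 + exp(−D·a(theta − b)))
Exponent: 1.7 × 0.5 × (-0.07 − 2.3) = -2.0145
1/(1 + e^{2.0145}) = 0.1177
P = 0.1177
P(incorrect) = 1 − 0.1177 = 0.8823

0.882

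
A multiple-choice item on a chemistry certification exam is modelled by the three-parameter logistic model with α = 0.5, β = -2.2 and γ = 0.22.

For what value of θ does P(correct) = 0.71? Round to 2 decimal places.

P(θ) = γ + (1 − γ) · 1 / (1 + exp(−α(θ − β)))
Remove guessing floor: (0.71 − 0.22)/(1 − 0.22) = 0.6282
logit = ln(0.6282/0.3718) = 0.5245
θ = β + logit/(α) = -2.2 + 0.5245/0.5000 = -1.1510

-1.15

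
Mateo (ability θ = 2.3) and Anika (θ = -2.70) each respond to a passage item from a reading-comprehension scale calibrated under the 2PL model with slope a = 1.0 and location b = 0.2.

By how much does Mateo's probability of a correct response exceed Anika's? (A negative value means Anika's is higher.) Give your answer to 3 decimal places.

0.839

P(θ) = 1 / (1 + exp(−a(θ − b)))
P(Mateo) = 0.8909  [exponent 2.1000]
P(Anika) = 0.0522  [exponent -2.9000]
Difference = 0.8909 − 0.0522 = 0.8387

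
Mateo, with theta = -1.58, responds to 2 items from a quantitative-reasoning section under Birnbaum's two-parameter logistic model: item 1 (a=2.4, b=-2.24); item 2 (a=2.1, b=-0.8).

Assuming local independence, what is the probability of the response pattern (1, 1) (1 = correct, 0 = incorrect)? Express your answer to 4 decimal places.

0.1350

P(theta) = 1 / (1 + exp(−a(theta − b)))
P_1 = 1/(1+e^{-1.5840}) = 0.8298
P_2 = 1/(1+e^{1.6380}) = 0.1627
L = P_1 × P_2 = 0.8298 × 0.1627 = 0.13503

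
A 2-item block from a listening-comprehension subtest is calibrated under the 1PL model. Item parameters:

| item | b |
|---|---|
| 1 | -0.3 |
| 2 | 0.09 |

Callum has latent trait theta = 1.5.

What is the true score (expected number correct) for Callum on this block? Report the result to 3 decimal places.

P(theta) = 1 / (1 + exp(−(theta − b)))
P_1 = 1/(1+e^{-1.8000}) = 0.8581
P_2 = 1/(1+e^{-1.4100}) = 0.8038
E[score] = 0.8581 + 0.8038 = 1.6619

1.662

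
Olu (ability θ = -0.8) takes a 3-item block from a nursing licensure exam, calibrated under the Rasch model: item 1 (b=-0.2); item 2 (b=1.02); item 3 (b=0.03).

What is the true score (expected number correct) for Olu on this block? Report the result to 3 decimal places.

P(θ) = 1 / (1 + exp(−(θ − b)))
P_1 = 1/(1+e^{0.6000}) = 0.3543
P_2 = 1/(1+e^{1.8200}) = 0.1394
P_3 = 1/(1+e^{0.8300}) = 0.3036
E[score] = 0.3543 + 0.1394 + 0.3036 = 0.7974

0.797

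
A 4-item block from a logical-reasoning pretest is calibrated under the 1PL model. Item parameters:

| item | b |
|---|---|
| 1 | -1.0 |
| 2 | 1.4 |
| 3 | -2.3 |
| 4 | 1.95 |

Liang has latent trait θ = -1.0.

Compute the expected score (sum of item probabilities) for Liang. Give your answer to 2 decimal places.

1.42

P(θ) = 1 / (1 + exp(−(θ − b)))
P_1 = 1/(1+e^{0.0000}) = 0.5000
P_2 = 1/(1+e^{2.4000}) = 0.0832
P_3 = 1/(1+e^{-1.3000}) = 0.7858
P_4 = 1/(1+e^{2.9500}) = 0.0497
E[score] = 0.5000 + 0.0832 + 0.7858 + 0.0497 = 1.4187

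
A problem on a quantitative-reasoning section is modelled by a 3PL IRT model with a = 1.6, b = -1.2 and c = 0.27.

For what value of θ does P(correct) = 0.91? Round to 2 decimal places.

P(θ) = c + (1 − c) · 1 / (1 + exp(−a(θ − b)))
Remove guessing floor: (0.91 − 0.27)/(1 − 0.27) = 0.8767
logit = ln(0.8767/0.1233) = 1.9617
θ = b + logit/(a) = -1.2 + 1.9617/1.6000 = 0.0260

0.03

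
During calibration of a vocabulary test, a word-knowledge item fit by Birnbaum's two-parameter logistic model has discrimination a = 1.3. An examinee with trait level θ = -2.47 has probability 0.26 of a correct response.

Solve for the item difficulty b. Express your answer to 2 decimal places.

-1.67

P(θ) = 1 / (1 + exp(−a(θ − b)))
logit(0.26) = ln(0.26/0.74) = -1.0460
b = θ − logit/(a) = -2.47 − (-1.0460)/1.3000 = -1.6654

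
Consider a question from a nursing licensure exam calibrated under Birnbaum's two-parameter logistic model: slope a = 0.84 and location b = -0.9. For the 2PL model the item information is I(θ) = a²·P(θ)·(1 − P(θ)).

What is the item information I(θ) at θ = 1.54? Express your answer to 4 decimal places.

P = 1/(1+e^{-2.0496}) = 0.8859
P(1−P) = 0.8859 × 0.1141 = 0.1011
I = a² × P(1−P) = 0.84² × 0.1011 = 0.07132

0.0713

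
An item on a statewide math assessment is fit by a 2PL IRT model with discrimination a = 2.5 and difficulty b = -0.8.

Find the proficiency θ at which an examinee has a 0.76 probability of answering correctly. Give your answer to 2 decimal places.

P(θ) = 1 / (1 + exp(−a(θ − b)))
logit = ln(0.7600/0.2400) = 1.1527
θ = b + logit/(a) = -0.8 + 1.1527/2.5000 = -0.3389

-0.34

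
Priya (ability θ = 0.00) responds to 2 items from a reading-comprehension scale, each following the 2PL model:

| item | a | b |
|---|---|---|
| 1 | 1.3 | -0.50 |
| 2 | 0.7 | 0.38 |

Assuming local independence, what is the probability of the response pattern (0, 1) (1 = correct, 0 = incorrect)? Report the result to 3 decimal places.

P(θ) = 1 / (1 + exp(−a(θ − b)))
P_1 = 1/(1+e^{-0.6500}) = 0.6570
P_2 = 1/(1+e^{0.2660}) = 0.4339
L = (1−P_1) × P_2 = 0.3430 × 0.4339 = 0.14882

0.149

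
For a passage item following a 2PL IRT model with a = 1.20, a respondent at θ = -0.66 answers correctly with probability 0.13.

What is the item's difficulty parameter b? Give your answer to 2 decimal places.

0.92

P(θ) = 1 / (1 + exp(−a(θ − b)))
logit(0.13) = ln(0.13/0.87) = -1.9010
b = θ − logit/(a) = -0.66 − (-1.9010)/1.2000 = 0.9241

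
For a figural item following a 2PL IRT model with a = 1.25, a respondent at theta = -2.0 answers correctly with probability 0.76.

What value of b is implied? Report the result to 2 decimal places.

-2.92

P(theta) = 1 / (1 + exp(−a(theta − b)))
logit(0.76) = ln(0.76/0.24) = 1.1527
b = theta − logit/(a) = -2.0 − 1.1527/1.2500 = -2.9221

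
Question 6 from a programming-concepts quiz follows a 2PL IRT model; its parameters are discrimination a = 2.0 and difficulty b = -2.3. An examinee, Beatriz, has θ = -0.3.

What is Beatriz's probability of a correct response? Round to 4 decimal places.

P(θ) = 1 / (1 + exp(−a(θ − b)))
Exponent: 2.0 × (-0.3 − (-2.3)) = 4.0000
1/(1 + e^{-4.0000}) = 0.9820

0.9820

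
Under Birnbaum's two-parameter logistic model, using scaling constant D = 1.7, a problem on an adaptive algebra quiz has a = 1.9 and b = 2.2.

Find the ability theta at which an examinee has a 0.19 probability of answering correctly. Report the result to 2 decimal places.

P(theta) = 1 / (1 + exp(−D·a(theta − b)))
logit = ln(0.1900/0.8100) = -1.4500
theta = b + logit/(1.7·a) = 2.2 + (-1.4500)/3.2300 = 1.7511

1.75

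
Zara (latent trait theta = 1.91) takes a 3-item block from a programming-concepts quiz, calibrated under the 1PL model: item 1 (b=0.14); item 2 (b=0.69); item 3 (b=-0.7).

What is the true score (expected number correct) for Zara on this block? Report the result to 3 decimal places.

P(theta) = 1 / (1 + exp(−(theta − b)))
P_1 = 1/(1+e^{-1.7700}) = 0.8545
P_2 = 1/(1+e^{-1.2200}) = 0.7721
P_3 = 1/(1+e^{-2.6100}) = 0.9315
E[score] = 0.8545 + 0.7721 + 0.9315 = 2.5580

2.558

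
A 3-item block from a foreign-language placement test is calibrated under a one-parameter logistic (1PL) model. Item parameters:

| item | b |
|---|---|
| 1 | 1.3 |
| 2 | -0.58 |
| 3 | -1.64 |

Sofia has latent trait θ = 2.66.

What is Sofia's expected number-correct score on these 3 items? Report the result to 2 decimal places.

2.74

P(θ) = 1 / (1 + exp(−(θ − b)))
P_1 = 1/(1+e^{-1.3600}) = 0.7958
P_2 = 1/(1+e^{-3.2400}) = 0.9623
P_3 = 1/(1+e^{-4.3000}) = 0.9866
E[score] = 0.7958 + 0.9623 + 0.9866 = 2.7447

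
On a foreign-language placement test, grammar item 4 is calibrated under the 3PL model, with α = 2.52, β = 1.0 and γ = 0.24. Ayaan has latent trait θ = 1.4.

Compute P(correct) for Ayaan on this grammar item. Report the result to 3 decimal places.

P(θ) = γ + (1 − γ) · 1 / (1 + exp(−α(θ − β)))
Exponent: 2.52 × (1.4 − 1.0) = 1.0080
1/(1 + e^{-1.0080}) = 0.7326
P = 0.24 + 0.76 × 0.7326 = 0.7968

0.797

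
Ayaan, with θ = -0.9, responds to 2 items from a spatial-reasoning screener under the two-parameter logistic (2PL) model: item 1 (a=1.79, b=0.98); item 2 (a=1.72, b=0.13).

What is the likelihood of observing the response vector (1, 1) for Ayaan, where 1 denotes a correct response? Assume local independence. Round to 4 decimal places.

0.0049

P(θ) = 1 / (1 + exp(−a(θ − b)))
P_1 = 1/(1+e^{3.3652}) = 0.0334
P_2 = 1/(1+e^{1.7716}) = 0.1453
L = P_1 × P_2 = 0.0334 × 0.1453 = 0.00485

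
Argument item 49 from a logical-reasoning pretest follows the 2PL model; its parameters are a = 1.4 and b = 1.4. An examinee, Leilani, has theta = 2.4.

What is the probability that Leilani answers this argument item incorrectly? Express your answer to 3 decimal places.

0.198

P(theta) = 1 / (1 + exp(−a(theta − b)))
Exponent: 1.4 × (2.4 − 1.4) = 1.4000
1/(1 + e^{-1.4000}) = 0.8022
P(incorrect) = 1 − 0.8022 = 0.1978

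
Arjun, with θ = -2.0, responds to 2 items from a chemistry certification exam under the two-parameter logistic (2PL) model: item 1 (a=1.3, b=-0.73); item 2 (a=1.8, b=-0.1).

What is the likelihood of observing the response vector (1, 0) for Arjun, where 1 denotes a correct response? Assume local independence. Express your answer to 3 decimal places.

0.156

P(θ) = 1 / (1 + exp(−a(θ − b)))
P_1 = 1/(1+e^{1.6510}) = 0.1610
P_2 = 1/(1+e^{3.4200}) = 0.0317
L = P_1 × (1−P_2) = 0.1610 × 0.9683 = 0.15587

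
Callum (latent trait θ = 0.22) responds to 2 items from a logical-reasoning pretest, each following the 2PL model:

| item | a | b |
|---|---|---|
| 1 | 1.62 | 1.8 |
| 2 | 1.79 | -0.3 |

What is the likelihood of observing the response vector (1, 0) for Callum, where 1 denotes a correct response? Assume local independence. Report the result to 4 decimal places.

0.0203

P(θ) = 1 / (1 + exp(−a(θ − b)))
P_1 = 1/(1+e^{2.5596}) = 0.0718
P_2 = 1/(1+e^{-0.9308}) = 0.7172
L = P_1 × (1−P_2) = 0.0718 × 0.2828 = 0.02030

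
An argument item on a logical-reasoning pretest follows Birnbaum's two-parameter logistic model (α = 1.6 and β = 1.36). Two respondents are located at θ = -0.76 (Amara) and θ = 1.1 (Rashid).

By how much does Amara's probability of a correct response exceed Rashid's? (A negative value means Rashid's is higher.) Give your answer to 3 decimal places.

-0.365

P(θ) = 1 / (1 + exp(−α(θ − β)))
P(Amara) = 0.0325  [exponent -3.3920]
P(Rashid) = 0.3975  [exponent -0.4160]
Difference = 0.0325 − 0.3975 = -0.3649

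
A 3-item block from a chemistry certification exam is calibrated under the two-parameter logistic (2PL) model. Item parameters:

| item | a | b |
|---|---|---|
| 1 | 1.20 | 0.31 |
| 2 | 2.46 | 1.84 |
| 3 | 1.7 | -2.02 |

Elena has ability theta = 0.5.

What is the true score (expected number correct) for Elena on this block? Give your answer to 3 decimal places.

1.579

P(theta) = 1 / (1 + exp(−a(theta − b)))
P_1 = 1/(1+e^{-0.2280}) = 0.5568
P_2 = 1/(1+e^{3.2964}) = 0.0357
P_3 = 1/(1+e^{-4.2840}) = 0.9864
E[score] = 0.5568 + 0.0357 + 0.9864 = 1.5788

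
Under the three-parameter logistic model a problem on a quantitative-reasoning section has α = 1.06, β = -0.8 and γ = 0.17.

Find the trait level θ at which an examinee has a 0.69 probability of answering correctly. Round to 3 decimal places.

-0.312

P(θ) = γ + (1 − γ) · 1 / (1 + exp(−α(θ − β)))
Remove guessing floor: (0.69 − 0.17)/(1 − 0.17) = 0.6265
logit = ln(0.6265/0.3735) = 0.5173
θ = β + logit/(α) = -0.8 + 0.5173/1.0600 = -0.3120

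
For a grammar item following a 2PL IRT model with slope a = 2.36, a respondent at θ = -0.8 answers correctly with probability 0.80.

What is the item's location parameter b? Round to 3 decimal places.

P(θ) = 1 / (1 + exp(−a(θ − b)))
logit(0.80) = ln(0.80/0.20) = 1.3863
b = θ − logit/(a) = -0.8 − 1.3863/2.3600 = -1.3874

-1.387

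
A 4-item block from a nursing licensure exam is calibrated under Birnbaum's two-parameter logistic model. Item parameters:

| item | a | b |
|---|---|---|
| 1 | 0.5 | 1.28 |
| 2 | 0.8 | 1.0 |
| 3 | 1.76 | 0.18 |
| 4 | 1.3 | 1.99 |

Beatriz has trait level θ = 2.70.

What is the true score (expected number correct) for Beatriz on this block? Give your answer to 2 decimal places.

3.17

P(θ) = 1 / (1 + exp(−a(θ − b)))
P_1 = 1/(1+e^{-0.7100}) = 0.6704
P_2 = 1/(1+e^{-1.3600}) = 0.7958
P_3 = 1/(1+e^{-4.4352}) = 0.9883
P_4 = 1/(1+e^{-0.9230}) = 0.7157
E[score] = 0.6704 + 0.7958 + 0.9883 + 0.7157 = 3.1701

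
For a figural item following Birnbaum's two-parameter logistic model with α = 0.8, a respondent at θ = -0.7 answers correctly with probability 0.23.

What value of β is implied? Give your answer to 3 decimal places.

0.810

P(θ) = 1 / (1 + exp(−α(θ − β)))
logit(0.23) = ln(0.23/0.77) = -1.2083
β = θ − logit/(α) = -0.7 − (-1.2083)/0.8000 = 0.8104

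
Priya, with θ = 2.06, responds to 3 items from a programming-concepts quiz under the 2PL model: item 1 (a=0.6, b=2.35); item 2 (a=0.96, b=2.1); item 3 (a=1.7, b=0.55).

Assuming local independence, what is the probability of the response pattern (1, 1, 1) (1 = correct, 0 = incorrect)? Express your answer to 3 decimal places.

0.208

P(θ) = 1 / (1 + exp(−a(θ − b)))
P_1 = 1/(1+e^{0.1740}) = 0.4566
P_2 = 1/(1+e^{0.0384}) = 0.4904
P_3 = 1/(1+e^{-2.5670}) = 0.9287
L = P_1 × P_2 × P_3 = 0.4566 × 0.4904 × 0.9287 = 0.20796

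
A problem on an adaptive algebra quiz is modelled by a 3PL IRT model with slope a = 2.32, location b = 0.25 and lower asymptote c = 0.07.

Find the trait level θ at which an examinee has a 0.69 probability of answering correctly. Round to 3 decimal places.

0.549

P(θ) = c + (1 − c) · 1 / (1 + exp(−a(θ − b)))
Remove guessing floor: (0.69 − 0.07)/(1 − 0.07) = 0.6667
logit = ln(0.6667/0.3333) = 0.6931
θ = b + logit/(a) = 0.25 + 0.6931/2.3200 = 0.5488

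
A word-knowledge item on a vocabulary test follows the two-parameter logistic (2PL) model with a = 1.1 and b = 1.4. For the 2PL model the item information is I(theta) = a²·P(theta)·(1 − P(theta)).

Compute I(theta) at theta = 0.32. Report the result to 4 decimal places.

P = 1/(1+e^{1.1880}) = 0.2336
P(1−P) = 0.2336 × 0.7664 = 0.1790
I = a² × P(1−P) = 1.1² × 0.1790 = 0.21664

0.2166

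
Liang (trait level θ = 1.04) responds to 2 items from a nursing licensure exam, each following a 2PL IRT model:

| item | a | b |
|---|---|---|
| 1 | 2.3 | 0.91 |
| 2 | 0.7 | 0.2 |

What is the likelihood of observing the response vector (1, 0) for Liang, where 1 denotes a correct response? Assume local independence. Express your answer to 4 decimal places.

0.2050

P(θ) = 1 / (1 + exp(−a(θ − b)))
P_1 = 1/(1+e^{-0.2990}) = 0.5742
P_2 = 1/(1+e^{-0.5880}) = 0.6429
L = P_1 × (1−P_2) = 0.5742 × 0.3571 = 0.20504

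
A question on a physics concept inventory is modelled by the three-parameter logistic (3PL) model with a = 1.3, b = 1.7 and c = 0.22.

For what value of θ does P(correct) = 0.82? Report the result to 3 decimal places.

P(θ) = c + (1 − c) · 1 / (1 + exp(−a(θ − b)))
Remove guessing floor: (0.82 − 0.22)/(1 − 0.22) = 0.7692
logit = ln(0.7692/0.2308) = 1.2040
θ = b + logit/(a) = 1.7 + 1.2040/1.3000 = 2.6261

2.626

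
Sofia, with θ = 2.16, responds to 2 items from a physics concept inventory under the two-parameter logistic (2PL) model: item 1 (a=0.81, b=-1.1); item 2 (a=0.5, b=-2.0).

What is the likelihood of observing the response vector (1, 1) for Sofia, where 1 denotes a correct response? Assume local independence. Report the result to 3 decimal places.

P(θ) = 1 / (1 + exp(−a(θ − b)))
P_1 = 1/(1+e^{-2.6406}) = 0.9334
P_2 = 1/(1+e^{-2.0800}) = 0.8889
L = P_1 × P_2 = 0.9334 × 0.8889 = 0.82977

0.830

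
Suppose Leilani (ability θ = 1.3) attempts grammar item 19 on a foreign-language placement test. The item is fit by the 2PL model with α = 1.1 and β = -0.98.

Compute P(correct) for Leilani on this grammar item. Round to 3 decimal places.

P(θ) = 1 / (1 + exp(−α(θ − β)))
Exponent: 1.1 × (1.3 − (-0.98)) = 2.5080
1/(1 + e^{-2.5080}) = 0.9247

0.925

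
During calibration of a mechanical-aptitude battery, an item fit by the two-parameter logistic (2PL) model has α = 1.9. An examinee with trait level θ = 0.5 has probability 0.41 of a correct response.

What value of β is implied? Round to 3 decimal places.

0.692

P(θ) = 1 / (1 + exp(−α(θ − β)))
logit(0.41) = ln(0.41/0.59) = -0.3640
β = θ − logit/(α) = 0.5 − (-0.3640)/1.9000 = 0.6916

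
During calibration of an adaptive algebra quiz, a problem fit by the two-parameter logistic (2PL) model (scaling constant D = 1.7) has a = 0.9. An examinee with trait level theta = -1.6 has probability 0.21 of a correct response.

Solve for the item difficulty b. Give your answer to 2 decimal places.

-0.73

P(theta) = 1 / (1 + exp(−D·a(theta − b)))
logit(0.21) = ln(0.21/0.79) = -1.3249
b = theta − logit/(1.7·a) = -1.6 − (-1.3249)/1.5300 = -0.7340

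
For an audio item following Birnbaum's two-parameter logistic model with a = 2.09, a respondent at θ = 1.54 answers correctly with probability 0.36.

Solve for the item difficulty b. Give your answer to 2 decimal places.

P(θ) = 1 / (1 + exp(−a(θ − b)))
logit(0.36) = ln(0.36/0.64) = -0.5754
b = θ − logit/(a) = 1.54 − (-0.5754)/2.0900 = 1.8153

1.82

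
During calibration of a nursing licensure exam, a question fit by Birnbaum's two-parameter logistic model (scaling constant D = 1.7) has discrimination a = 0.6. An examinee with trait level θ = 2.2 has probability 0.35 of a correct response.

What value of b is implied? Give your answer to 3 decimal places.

2.807

P(θ) = 1 / (1 + exp(−D·a(θ − b)))
logit(0.35) = ln(0.35/0.65) = -0.6190
b = θ − logit/(1.7·a) = 2.2 − (-0.6190)/1.0200 = 2.8069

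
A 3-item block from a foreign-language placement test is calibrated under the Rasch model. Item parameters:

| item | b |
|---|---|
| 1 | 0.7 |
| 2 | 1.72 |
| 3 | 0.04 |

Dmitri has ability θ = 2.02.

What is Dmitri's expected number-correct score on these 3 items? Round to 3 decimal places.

P(θ) = 1 / (1 + exp(−(θ − b)))
P_1 = 1/(1+e^{-1.3200}) = 0.7892
P_2 = 1/(1+e^{-0.3000}) = 0.5744
P_3 = 1/(1+e^{-1.9800}) = 0.8787
E[score] = 0.7892 + 0.5744 + 0.8787 = 2.2423

2.242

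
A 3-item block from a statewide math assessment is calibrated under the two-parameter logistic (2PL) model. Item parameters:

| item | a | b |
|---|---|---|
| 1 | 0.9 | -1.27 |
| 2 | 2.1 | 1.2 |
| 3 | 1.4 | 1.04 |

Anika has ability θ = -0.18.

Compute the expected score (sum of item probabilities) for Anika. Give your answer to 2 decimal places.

0.93

P(θ) = 1 / (1 + exp(−a(θ − b)))
P_1 = 1/(1+e^{-0.9810}) = 0.7273
P_2 = 1/(1+e^{2.8980}) = 0.0523
P_3 = 1/(1+e^{1.7080}) = 0.1534
E[score] = 0.7273 + 0.0523 + 0.1534 = 0.9330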